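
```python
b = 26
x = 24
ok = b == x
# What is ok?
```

Trace:
`b = 26` → b = 26
`x = 24` → x = 24
`ok = b == x` → ok = False
So ok = False

Answer: False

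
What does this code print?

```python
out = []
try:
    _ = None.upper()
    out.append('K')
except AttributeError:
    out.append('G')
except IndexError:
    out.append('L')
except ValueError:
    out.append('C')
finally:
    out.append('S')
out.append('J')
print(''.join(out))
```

Execution trace: 'G' (except AttributeError) → 'S' (finally) → 'J' (after the try/except). Output: GSJ

Answer: GSJ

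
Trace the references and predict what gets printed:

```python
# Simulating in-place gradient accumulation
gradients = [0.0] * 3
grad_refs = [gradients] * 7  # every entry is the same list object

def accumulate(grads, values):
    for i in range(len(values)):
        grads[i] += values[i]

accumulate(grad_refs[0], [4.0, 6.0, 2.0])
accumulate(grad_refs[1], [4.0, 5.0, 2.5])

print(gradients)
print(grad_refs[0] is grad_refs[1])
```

Key concept: gradient accumulation aliasing.
Step by step:
`gradients = [0.0] * 3` → gradients = [0.0, 0.0, 0.0]
`grad_refs = [gradients] * 7` → grad_refs = [[0.0, 0.0, 0.0], [0.0, 0.0, 0.0], [0.0, 0.0, 0.0], [0.0, 0.0, 0.0], [0.0, 0.0, 0.0], [0.0, 0.0, 0.0], [0.0, 0.0, 0.0]]
`accumulate(grad_refs[0], [4.0, 6.0, 2.0])` → gradients = [4.0, 6.0, 2.0]; grad_refs = [[4.0, 6.0, 2.0], [4.0, 6.0, 2.0], [4.0, 6.0, 2.0], [4.0, 6.0, 2.0], [4.0, 6.0, 2.0], [4.0, 6.0, 2.0], [4.0, 6.0, 2.0]]
`accumulate(grad_refs[1], [4.0, 5.0, 2.5])` → gradients = [8.0, 11.0, 4.5]; grad_refs = [[8.0, 11.0, 4.5], [8.0, 11.0, 4.5], [8.0, 11.0, 4.5], [8.0, 11.0, 4.5], [8.0, 11.0, 4.5], [8.0, 11.0, 4.5], [8.0, 11.0, 4.5]]
`print(gradients)` → prints [8.0, 11.0, 4.5]
`print(grad_refs[0] is grad_refs[1])` → prints True

Answer:
[8.0, 11.0, 4.5]
True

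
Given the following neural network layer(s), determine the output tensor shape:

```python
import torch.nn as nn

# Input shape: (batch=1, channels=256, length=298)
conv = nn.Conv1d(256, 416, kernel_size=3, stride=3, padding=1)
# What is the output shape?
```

Input: (1, 256, 298) -> Output: (1, 416, 100)

Answer: (1, 416, 100)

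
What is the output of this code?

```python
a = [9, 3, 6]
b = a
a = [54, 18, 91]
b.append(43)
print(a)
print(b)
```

Key concept: rebinding vs mutation: a is rebound to a new list, b still points at the original.
Step by step:
`a = [9, 3, 6]` → a = [9, 3, 6]
`b = a` → b = [9, 3, 6] (same object as a)
`a = [54, 18, 91]` → a = [54, 18, 91]
`b.append(43)` → b = [9, 3, 6, 43]
`print(a)` → prints [54, 18, 91]
`print(b)` → prints [9, 3, 6, 43]

Answer:
[54, 18, 91]
[9, 3, 6, 43]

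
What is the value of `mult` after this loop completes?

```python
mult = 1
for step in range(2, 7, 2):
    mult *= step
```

Product of even numbers 2 to 6
`mult` takes the values: 1 → 2 → 8 → 48

Answer: 48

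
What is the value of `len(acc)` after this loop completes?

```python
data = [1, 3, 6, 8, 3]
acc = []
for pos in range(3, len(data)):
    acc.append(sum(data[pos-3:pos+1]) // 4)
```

Number of 4-element averages
`acc` takes the values: [] → [4] → [4, 5]
So `len(acc)` = 2

Answer: 2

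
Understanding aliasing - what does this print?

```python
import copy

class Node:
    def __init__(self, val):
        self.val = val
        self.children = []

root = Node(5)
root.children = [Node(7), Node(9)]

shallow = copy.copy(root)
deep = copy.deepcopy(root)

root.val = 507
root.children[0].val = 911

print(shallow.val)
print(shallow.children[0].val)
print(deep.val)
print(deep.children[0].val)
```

Key concept: deep copy with custom objects.
Step by step:
`root = Node(5)` → root = Node(val=5, children=[])
`root.children = [Node(7), Node(9)]` → root = Node(val=5, children=[Node(val=7, children=[]), Node(val=9, children=[])])
`shallow = copy.copy(root)` → shallow = Node(val=5, children=[Node(val=7, children=[]), Node(val=9, children=[])])
`deep = copy.deepcopy(root)` → deep = Node(val=5, children=[Node(val=7, children=[]), Node(val=9, children=[])])
`root.val = 507` → root = Node(val=507, children=[Node(val=7, children=[]), Node(val=9, children=[])])
`root.children[0].val = 911` → root = Node(val=507, children=[Node(val=911, children=[]), Node(val=9, children=[])]); shallow = Node(val=5, children=[Node(val=911, children=[]), Node(val=9, children=[])])
`print(shallow.val)` → prints 5
`print(shallow.children[0].val)` → prints 911
`print(deep.val)` → prints 5
`print(deep.children[0].val)` → prints 7

Answer:
5
911
5
7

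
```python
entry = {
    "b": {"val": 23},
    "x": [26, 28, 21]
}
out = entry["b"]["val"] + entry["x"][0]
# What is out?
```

Trace:
`entry = { ...` → entry = {'b': {'val': 23}, 'x': [26, 28, 21]}
`out = entry["b"]["val"] + entry["x"][0]` → out = 49
So out = 49

Answer: 49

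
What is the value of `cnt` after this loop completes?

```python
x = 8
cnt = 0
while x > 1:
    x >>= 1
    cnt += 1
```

Count right shifts until 1
`cnt` takes the values: 0 → 1 → 2 → 3

Answer: 3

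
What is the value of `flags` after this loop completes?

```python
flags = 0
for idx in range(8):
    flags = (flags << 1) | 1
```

Build 8 consecutive 1-bits: 0b11111111
`flags` takes the values: 0 → 1 → 3 → 7 → 15 → 31 → 63 → 127 → 255

Answer: 255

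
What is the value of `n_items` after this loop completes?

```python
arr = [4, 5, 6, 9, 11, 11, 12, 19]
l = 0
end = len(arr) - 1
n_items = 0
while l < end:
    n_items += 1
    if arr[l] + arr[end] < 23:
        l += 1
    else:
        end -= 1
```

Steps to find pair summing to 23
`n_items` takes the values: 0 → 1 → 2 → 3 → 4 → 5 → 6 → 7

Answer: 7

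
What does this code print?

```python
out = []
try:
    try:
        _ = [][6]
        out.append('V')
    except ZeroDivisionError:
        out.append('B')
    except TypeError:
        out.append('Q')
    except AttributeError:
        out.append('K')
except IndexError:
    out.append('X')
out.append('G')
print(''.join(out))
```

Execution trace: 'X' (outer except IndexError) → 'G' (after the try/except). Output: XG

Answer: XG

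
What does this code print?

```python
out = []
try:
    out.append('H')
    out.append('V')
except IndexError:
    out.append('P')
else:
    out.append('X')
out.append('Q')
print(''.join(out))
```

Execution trace: 'H' (try body) → 'V' (try body, no exception) → 'X' (else) → 'Q' (after the try/except). Output: HVXQ

Answer: HVXQ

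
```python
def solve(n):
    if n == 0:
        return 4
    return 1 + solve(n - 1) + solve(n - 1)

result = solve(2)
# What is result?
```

solve(n) = 1 + 2·solve(n-1), solve(0)=4. Closed form: (4+1)·2^2 - 1 = 19.

Answer: 19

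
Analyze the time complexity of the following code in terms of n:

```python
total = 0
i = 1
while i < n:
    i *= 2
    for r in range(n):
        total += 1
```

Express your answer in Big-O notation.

Each loop level contributes: log n × n. Multiplying the contributions gives O(n log n).

Answer: O(n log n)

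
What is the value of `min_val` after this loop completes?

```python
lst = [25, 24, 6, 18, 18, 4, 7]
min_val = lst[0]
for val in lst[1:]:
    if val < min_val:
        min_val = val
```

Minimum of [25, 24, 6, 18, 18, 4, 7]
`min_val` takes the values: 25 → 24 → 6 → 4

Answer: 4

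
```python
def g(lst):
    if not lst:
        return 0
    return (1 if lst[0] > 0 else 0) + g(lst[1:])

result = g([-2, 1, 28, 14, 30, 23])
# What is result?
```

Count of positive elements in [-2, 1, 28, 14, 30, 23] = 5

Answer: 5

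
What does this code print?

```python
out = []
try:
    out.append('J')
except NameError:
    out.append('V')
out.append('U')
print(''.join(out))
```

Execution trace: 'J' (try body, no exception) → 'U' (after the try/except). Output: JU

Answer: JU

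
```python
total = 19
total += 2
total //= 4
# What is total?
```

Trace:
`total = 19` → total = 19
`total += 2` → total = 21
`total //= 4` → total = 5
So total = 5

Answer: 5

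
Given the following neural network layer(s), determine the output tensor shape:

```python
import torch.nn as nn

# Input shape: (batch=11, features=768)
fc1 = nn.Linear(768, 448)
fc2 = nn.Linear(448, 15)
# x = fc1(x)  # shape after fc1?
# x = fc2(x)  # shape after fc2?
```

Input: (11, 768) -> after fc1: (11, 448) -> Output: (11, 15)

Answer: (11, 15)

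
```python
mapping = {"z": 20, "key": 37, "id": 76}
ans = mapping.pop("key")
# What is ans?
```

Trace:
`mapping = {"z": 20, "key": 37, "id": 76}` → mapping = {'z': 20, 'key': 37, 'id': 76}
`ans = mapping.pop("key")` → mapping = {'z': 20, 'id': 76}; ans = 37
So ans = 37

Answer: 37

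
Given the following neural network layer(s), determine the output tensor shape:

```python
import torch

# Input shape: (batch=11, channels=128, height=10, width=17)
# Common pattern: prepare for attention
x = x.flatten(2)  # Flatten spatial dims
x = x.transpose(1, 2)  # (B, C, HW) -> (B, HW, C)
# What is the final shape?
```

Input: (11, 128, 10, 17) -> after flatten(2): (11, 128, 170) -> Output: (11, 170, 128)

Answer: (11, 170, 128)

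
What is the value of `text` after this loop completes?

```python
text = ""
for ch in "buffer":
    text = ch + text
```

Reverse 'buffer'
`text` takes the values: "" → "b" → "ub" → "fub" → "ffub" → "effub" → "reffub"

Answer: "reffub"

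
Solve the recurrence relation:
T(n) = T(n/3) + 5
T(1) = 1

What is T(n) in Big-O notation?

Each step divides n by 3 and adds 5. After log_3(n) steps we reach T(1)=1. So T(n) = 5·log_3(n) + 1 = O(log n).

Answer: O(log n)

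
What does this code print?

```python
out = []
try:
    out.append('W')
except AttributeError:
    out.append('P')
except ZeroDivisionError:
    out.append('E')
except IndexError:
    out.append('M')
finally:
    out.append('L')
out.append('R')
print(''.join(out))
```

Execution trace: 'W' (try body, no exception) → 'L' (finally) → 'R' (after the try/except). Output: WLR

Answer: WLR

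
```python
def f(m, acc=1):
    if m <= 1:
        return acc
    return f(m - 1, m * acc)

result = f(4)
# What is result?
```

Accumulator trace (n, acc): (4, 1) -> (3, 4) -> (2, 12) -> (1, 24) -> return 24

Answer: 24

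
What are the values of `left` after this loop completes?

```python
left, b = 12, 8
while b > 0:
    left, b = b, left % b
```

GCD of 12 and 8
`left` takes the values: 12 → 8 → 4

Answer: 4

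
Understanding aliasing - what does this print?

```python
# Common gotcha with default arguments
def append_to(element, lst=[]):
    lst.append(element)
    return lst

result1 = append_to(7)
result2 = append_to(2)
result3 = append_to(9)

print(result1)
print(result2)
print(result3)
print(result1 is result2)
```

Key concept: mutable default argument gotcha.
Step by step:
`result1 = append_to(7)` → result1 = [7]
`result2 = append_to(2)` → result1 = [7, 2] (same object as result2); result2 = [7, 2] (same object as result1)
`result3 = append_to(9)` → result1 = [7, 2, 9] (same object as result2, result3); result2 = [7, 2, 9] (same object as result1, result3); result3 = [7, 2, 9] (same object as result1, result2)
`print(result1)` → prints [7, 2, 9]
`print(result2)` → prints [7, 2, 9]
`print(result3)` → prints [7, 2, 9]
`print(result1 is result2)` → prints True

Answer:
[7, 2, 9]
[7, 2, 9]
[7, 2, 9]
True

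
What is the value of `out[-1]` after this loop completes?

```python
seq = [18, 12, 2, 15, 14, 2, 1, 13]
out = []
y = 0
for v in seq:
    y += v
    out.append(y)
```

Cumulative sum ends at 77
`out` takes the values: [] → [18] → [18, 30] → [18, 30, 32] → [18, 30, 32, 47] → [18, 30, 32, 47, 61] → [18, 30, 32, 47, 61, 63] → [18, 30, 32, 47, 61, 63, 64] → [18, 30, 32, 47, 61, 63, 64, 77]
So `out[-1]` = 77

Answer: 77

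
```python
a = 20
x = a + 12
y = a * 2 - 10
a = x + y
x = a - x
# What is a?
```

Trace:
`a = 20` → a = 20
`x = a + 12` → x = 32
`y = a * 2 - 10` → y = 30
`a = x + y` → a = 62
`x = a - x` → x = 30
So a = 62

Answer: 62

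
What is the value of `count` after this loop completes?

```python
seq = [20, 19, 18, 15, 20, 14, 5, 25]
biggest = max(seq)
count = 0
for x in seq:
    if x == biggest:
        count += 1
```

Count of max value 25 in [20, 19, 18, 15, 20, 14, 5, 25]
`count` takes the values: 0 → 1

Answer: 1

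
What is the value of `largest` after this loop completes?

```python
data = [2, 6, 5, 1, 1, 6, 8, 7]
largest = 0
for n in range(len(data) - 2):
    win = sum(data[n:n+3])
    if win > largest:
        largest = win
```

Max sum of 3-element window in [2, 6, 5, 1, 1, 6, 8, 7]
`largest` takes the values: 0 → 13 → 15 → 21

Answer: 21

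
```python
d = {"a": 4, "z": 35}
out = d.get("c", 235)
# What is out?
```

Trace:
`d = {"a": 4, "z": 35}` → d = {'a': 4, 'z': 35}
`out = d.get("c", 235)` → out = 235
So out = 235

Answer: 235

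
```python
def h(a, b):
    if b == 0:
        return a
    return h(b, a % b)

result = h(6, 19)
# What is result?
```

h(6, 19) -> h(19, 6) -> h(6, 1) -> h(1, 0) -> 1

Answer: 1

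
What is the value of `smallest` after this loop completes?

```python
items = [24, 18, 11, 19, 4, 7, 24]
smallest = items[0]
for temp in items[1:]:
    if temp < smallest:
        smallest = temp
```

Minimum of [24, 18, 11, 19, 4, 7, 24]
`smallest` takes the values: 24 → 18 → 11 → 4

Answer: 4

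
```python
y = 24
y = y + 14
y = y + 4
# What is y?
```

Trace:
`y = 24` → y = 24
`y = y + 14` → y = 38
`y = y + 4` → y = 42
So y = 42

Answer: 42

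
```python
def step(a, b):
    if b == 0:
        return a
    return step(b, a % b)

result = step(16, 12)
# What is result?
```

step(16, 12) -> step(12, 4) -> step(4, 0) -> 4

Answer: 4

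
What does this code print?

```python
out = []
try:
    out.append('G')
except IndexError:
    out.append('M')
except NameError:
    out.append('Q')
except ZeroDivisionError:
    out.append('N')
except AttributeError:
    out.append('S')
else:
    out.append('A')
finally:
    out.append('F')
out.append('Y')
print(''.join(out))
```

Execution trace: 'G' (try body, no exception) → 'A' (else) → 'F' (finally) → 'Y' (after the try/except). Output: GAFY

Answer: GAFY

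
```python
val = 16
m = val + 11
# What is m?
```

Trace:
`val = 16` → val = 16
`m = val + 11` → m = 27
So m = 27

Answer: 27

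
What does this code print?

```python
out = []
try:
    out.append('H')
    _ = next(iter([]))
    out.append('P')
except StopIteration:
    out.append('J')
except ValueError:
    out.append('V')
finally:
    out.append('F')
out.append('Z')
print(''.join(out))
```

Execution trace: 'H' (try body) → 'J' (except StopIteration) → 'F' (finally) → 'Z' (after the try/except). Output: HJFZ

Answer: HJFZ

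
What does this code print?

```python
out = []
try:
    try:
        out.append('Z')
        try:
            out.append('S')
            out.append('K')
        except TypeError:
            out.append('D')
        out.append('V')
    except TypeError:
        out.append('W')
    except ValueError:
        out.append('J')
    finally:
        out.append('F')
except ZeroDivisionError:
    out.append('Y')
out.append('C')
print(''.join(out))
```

Execution trace: 'Z' (try body) → 'S' (inner try body) → 'K' (inner try body, no exception) → 'V' (try body, no exception) → 'F' (finally) → 'C' (after the try/except). Output: ZSKVFC

Answer: ZSKVFC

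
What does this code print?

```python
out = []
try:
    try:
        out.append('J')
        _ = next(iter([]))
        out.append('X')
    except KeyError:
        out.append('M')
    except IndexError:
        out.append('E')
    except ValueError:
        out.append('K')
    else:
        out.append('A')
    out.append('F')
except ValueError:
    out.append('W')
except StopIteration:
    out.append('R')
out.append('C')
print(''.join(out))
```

Execution trace: 'J' (inner try body) → 'R' (except StopIteration) → 'C' (after the try/except). Output: JRC

Answer: JRC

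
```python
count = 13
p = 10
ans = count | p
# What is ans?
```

Trace:
`count = 13` → count = 13
`p = 10` → p = 10
`ans = count | p` → ans = 15
So ans = 15

Answer: 15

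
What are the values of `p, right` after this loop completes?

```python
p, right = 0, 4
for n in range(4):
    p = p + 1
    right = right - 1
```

p goes 0→4, right goes 4→0
`p, right` takes the values: (0, 4) → (1, 4) → (1, 3) → (2, 3) → (2, 2) → (3, 2) → (3, 1) → (4, 1) → (4, 0)

Answer: 4, 0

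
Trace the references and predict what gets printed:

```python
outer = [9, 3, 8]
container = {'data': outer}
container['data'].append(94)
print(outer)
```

Key concept: dict holds reference to list.
Step by step:
`outer = [9, 3, 8]` → outer = [9, 3, 8]
`container = {'data': outer}` → container = {'data': [9, 3, 8]}
`container['data'].append(94)` → outer = [9, 3, 8, 94]; container = {'data': [9, 3, 8, 94]}
`print(outer)` → prints [9, 3, 8, 94]

Answer: [9, 3, 8, 94]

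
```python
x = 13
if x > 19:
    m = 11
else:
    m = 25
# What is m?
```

Trace:
`x = 13` → x = 13
`if x > 19: ...` → x > 19 is False, take else branch → m = 25
So m = 25

Answer: 25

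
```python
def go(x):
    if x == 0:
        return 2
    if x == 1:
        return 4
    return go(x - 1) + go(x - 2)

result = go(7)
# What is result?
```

Build up from base cases: go(0)=2, go(1)=4, go(2)=6, go(3)=10, go(4)=16, go(5)=26, go(6)=42, ..., go(7)=68

Answer: 68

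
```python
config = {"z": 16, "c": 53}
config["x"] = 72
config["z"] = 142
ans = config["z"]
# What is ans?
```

Trace:
`config = {"z": 16, "c": 53}` → config = {'z': 16, 'c': 53}
`config["x"] = 72` → config = {'z': 16, 'c': 53, 'x': 72}
`config["z"] = 142` → config = {'z': 142, 'c': 53, 'x': 72}
`ans = config["z"]` → ans = 142
So ans = 142

Answer: 142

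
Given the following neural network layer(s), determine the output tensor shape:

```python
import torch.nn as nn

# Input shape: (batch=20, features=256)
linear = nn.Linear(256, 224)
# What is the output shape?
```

Input: (20, 256) -> Output: (20, 224)

Answer: (20, 224)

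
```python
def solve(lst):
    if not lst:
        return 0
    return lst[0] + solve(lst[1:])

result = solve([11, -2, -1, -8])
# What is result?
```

11 + (-2) + (-1) + (-8) + 0 = 0

Answer: 0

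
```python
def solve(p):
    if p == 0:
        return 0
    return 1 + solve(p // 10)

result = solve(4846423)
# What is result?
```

Count of digits of 4846423: 7

Answer: 7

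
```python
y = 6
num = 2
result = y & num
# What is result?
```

Trace:
`y = 6` → y = 6
`num = 2` → num = 2
`result = y & num` → result = 2
So result = 2

Answer: 2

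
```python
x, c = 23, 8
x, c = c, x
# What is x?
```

Trace:
`x, c = 23, 8` → x = 23; c = 8
`x, c = c, x` → x = 8; c = 23
So x = 8

Answer: 8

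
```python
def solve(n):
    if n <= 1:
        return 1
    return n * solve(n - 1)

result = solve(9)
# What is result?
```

solve(9) = 9 * 8 * 7 * 6 * 5 * 4 * 3 * 2 * 1 = 362880

Answer: 362880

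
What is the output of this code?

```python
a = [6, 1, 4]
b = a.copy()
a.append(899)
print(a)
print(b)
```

Key concept: list.copy() creates independent copy.
Step by step:
`a = [6, 1, 4]` → a = [6, 1, 4]
`b = a.copy()` → b = [6, 1, 4]
`a.append(899)` → a = [6, 1, 4, 899]
`print(a)` → prints [6, 1, 4, 899]
`print(b)` → prints [6, 1, 4]

Answer:
[6, 1, 4, 899]
[6, 1, 4]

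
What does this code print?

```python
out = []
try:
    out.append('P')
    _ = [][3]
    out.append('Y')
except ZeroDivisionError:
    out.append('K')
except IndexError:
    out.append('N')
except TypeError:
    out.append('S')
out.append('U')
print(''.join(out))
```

Execution trace: 'P' (try body) → 'N' (except IndexError) → 'U' (after the try/except). Output: PNU

Answer: PNU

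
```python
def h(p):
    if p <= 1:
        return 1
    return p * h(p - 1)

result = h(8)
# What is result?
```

h(8) = 8 * 7 * 6 * 5 * 4 * 3 * 2 * 1 = 40320

Answer: 40320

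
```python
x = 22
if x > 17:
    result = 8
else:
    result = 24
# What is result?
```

Trace:
`x = 22` → x = 22
`if x > 17: ...` → x > 17 is True → result = 8
So result = 8

Answer: 8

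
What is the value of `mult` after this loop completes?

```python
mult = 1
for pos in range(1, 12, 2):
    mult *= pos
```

Product of 1, 3, 5, ... up to 11
`mult` takes the values: 1 → 3 → 15 → 105 → 945 → 10395

Answer: 10395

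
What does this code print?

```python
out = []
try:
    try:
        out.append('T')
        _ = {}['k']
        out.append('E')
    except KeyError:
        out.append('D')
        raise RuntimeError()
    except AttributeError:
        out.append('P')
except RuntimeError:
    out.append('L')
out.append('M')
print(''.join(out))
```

Execution trace: 'T' (inner try body) → 'D' (inner except KeyError) → 'L' (outer except RuntimeError) → 'M' (after the try/except). Output: TDLM

Answer: TDLM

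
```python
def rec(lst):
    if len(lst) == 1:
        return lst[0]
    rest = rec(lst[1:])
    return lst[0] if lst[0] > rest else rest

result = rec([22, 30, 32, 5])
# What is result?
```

Recursive max over [22, 30, 32, 5] = 32

Answer: 32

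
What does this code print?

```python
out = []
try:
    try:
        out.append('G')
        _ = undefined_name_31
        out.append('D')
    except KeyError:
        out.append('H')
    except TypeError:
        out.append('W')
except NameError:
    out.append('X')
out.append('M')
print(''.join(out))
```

Execution trace: 'G' (try body) → 'X' (outer except NameError) → 'M' (after the try/except). Output: GXM

Answer: GXM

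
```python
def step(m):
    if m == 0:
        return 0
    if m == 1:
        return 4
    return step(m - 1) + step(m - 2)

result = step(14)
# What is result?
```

Build up from base cases: step(0)=0, step(1)=4, step(2)=4, step(3)=8, step(4)=12, step(5)=20, step(6)=32, ..., step(14)=1508

Answer: 1508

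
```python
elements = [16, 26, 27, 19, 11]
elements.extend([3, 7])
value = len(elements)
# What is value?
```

Trace:
`elements = [16, 26, 27, 19, 11]` → elements = [16, 26, 27, 19, 11]
`elements.extend([3, 7])` → elements = [16, 26, 27, 19, 11, 3, 7]
`value = len(elements)` → value = 7
So value = 7

Answer: 7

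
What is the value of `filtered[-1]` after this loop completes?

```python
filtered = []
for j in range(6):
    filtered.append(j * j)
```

Last element of squares 0 to 5
`filtered` takes the values: [] → [0] → [0, 1] → [0, 1, 4] → [0, 1, 4, 9] → [0, 1, 4, 9, 16] → [0, 1, 4, 9, 16, 25]
So `filtered[-1]` = 25

Answer: 25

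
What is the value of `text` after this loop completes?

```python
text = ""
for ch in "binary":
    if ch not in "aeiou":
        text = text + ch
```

Remove vowels from 'binary'
`text` takes the values: "" → "b" → "bn" → "bnr" → "bnry"

Answer: "bnry"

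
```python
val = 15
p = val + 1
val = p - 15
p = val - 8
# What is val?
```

Trace:
`val = 15` → val = 15
`p = val + 1` → p = 16
`val = p - 15` → val = 1
`p = val - 8` → p = -7
So val = 1

Answer: 1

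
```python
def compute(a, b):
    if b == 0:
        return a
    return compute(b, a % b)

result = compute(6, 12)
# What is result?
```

compute(6, 12) -> compute(12, 6) -> compute(6, 0) -> 6

Answer: 6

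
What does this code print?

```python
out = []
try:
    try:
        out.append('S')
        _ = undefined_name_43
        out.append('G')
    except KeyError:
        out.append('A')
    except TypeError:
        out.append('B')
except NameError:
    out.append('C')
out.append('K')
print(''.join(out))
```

Execution trace: 'S' (try body) → 'C' (outer except NameError) → 'K' (after the try/except). Output: SCK

Answer: SCK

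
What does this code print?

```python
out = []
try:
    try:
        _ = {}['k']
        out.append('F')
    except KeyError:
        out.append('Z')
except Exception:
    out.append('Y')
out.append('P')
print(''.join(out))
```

Execution trace: 'Z' (inner except KeyError) → 'P' (after the try/except). Output: ZP

Answer: ZP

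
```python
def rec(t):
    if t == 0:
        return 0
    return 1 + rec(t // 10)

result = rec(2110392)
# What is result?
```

Count of digits of 2110392: 7

Answer: 7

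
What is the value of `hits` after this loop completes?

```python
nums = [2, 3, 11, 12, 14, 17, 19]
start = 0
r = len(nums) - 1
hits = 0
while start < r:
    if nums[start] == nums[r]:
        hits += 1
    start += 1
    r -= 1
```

Count matching pairs from ends
`hits` takes the values: 0

Answer: 0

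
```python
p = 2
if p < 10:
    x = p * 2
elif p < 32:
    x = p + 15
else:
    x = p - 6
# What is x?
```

Trace:
`p = 2` → p = 2
`if p < 10: ...` → p < 10 is True → x = 4
So x = 4

Answer: 4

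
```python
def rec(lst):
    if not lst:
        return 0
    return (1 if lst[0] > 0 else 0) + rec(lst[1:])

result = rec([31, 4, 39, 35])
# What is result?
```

Count of positive elements in [31, 4, 39, 35] = 4

Answer: 4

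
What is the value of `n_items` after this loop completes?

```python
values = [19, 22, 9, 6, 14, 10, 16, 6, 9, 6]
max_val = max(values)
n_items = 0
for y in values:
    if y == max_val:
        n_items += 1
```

Count of max value 22 in [19, 22, 9, 6, 14, 10, 16, 6, 9, 6]
`n_items` takes the values: 0 → 1

Answer: 1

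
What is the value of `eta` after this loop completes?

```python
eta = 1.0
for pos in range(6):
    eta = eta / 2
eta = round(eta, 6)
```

Halving LR 6 times: 1 / 2^6
`eta` takes the values: 1.0 → 0.5 → 0.25 → 0.125 → 0.0625 → 0.03125 → 0.015625

Answer: 0.015625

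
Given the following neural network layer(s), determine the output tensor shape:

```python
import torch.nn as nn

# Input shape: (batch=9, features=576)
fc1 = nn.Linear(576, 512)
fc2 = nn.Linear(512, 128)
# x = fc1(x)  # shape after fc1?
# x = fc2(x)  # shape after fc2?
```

Input: (9, 576) -> after fc1: (9, 512) -> Output: (9, 128)

Answer: (9, 128)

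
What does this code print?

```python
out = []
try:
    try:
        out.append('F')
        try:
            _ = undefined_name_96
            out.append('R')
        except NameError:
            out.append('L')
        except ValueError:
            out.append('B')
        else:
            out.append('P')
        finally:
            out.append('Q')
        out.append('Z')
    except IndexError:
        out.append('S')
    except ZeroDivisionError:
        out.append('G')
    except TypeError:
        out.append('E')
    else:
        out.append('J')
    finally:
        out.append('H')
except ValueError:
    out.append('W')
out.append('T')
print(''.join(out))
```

Execution trace: 'F' (try body) → 'L' (inner except NameError) → 'Q' (inner finally) → 'Z' (try body, no exception) → 'J' (else) → 'H' (finally) → 'T' (after the try/except). Output: FLQZJHT

Answer: FLQZJHT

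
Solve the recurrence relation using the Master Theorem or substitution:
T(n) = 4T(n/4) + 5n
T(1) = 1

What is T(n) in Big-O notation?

By Master Theorem: a=4, b=4, f(n)=5n. Since log_4(4) = 1 and f(n) = Θ(n^1), Case 2 applies. T(n) = O(n log n).

Answer: O(n log n)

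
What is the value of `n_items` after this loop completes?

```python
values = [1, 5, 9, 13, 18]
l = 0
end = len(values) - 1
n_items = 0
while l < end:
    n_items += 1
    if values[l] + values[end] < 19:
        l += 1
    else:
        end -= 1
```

Steps to find pair summing to 19
`n_items` takes the values: 0 → 1 → 2 → 3 → 4

Answer: 4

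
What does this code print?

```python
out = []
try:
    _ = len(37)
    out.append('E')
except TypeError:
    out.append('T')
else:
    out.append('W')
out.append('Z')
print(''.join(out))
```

Execution trace: 'T' (except TypeError) → 'Z' (after the try/except). Output: TZ

Answer: TZ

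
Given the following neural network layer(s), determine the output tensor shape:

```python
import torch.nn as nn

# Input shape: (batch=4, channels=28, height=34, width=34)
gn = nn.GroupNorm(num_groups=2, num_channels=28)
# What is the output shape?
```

Input: (4, 28, 34, 34) -> Output: (4, 28, 34, 34)

Answer: (4, 28, 34, 34)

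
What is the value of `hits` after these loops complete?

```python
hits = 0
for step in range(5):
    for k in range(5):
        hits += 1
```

5 * 5 = 25
`hits` takes the values: 0 → 1 → 2 → 3 → 4 → 5 → 6 → 7 → 8 → 9 → 10 → 11 → 12 → 13 → 14 → 15 → 16 → 17 → 18 → 19 → 20 → 21 → 22 → 23 → 24 → 25

Answer: 25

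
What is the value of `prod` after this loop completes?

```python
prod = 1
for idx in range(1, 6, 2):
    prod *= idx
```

Product of 1, 3, 5, ... up to 5
`prod` takes the values: 1 → 3 → 15

Answer: 15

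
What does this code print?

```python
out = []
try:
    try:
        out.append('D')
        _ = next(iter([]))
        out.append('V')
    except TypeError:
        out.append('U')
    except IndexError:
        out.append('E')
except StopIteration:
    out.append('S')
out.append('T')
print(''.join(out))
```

Execution trace: 'D' (inner try body) → 'S' (outer except StopIteration) → 'T' (after the try/except). Output: DST

Answer: DST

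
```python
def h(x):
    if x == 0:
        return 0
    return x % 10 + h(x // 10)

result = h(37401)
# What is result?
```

Sum of digits of 37401: 1 + 0 + 4 + 7 + 3 = 15

Answer: 15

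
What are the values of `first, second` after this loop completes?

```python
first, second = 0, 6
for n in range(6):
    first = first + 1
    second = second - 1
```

first goes 0→6, second goes 6→0
`first, second` takes the values: (0, 6) → (1, 6) → (1, 5) → (2, 5) → (2, 4) → (3, 4) → (3, 3) → (4, 3) → (4, 2) → (5, 2) → (5, 1) → (6, 1) → (6, 0)

Answer: 6, 0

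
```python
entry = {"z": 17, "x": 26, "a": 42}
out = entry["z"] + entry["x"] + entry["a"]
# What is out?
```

Trace:
`entry = {"z": 17, "x": 26, "a": 42}` → entry = {'z': 17, 'x': 26, 'a': 42}
`out = entry["z"] + entry["x"] + entry["a"]` → out = 85
So out = 85

Answer: 85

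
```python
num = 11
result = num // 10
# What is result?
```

Trace:
`num = 11` → num = 11
`result = num // 10` → result = 1
So result = 1

Answer: 1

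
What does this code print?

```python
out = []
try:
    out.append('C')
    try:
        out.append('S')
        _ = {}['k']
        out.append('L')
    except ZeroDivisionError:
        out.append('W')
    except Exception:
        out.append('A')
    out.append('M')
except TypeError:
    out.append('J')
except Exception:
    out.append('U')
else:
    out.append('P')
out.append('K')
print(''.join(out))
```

Execution trace: 'C' (try body) → 'S' (inner try body) → 'A' (inner except Exception) → 'M' (try body, no exception) → 'P' (else) → 'K' (after the try/except). Output: CSAMPK

Answer: CSAMPK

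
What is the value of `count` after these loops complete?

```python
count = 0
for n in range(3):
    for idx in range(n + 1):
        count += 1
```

Triangle: 1 + 2 + ... + 3
`count` takes the values: 0 → 1 → 2 → 3 → 4 → 5 → 6

Answer: 6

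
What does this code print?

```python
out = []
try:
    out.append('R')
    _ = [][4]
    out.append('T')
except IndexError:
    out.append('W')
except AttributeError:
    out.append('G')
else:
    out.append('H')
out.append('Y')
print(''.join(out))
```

Execution trace: 'R' (try body) → 'W' (except IndexError) → 'Y' (after the try/except). Output: RWY

Answer: RWY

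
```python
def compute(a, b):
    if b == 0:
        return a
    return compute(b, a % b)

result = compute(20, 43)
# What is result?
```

compute(20, 43) -> compute(43, 20) -> compute(20, 3) -> compute(3, 2) -> compute(2, 1) -> compute(1, 0) -> 1

Answer: 1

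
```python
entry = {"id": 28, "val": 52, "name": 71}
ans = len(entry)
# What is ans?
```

Trace:
`entry = {"id": 28, "val": 52, "name": 71}` → entry = {'id': 28, 'val': 52, 'name': 71}
`ans = len(entry)` → ans = 3
So ans = 3

Answer: 3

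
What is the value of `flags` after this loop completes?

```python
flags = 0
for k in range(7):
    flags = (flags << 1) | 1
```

Build 7 consecutive 1-bits: 0b1111111
`flags` takes the values: 0 → 1 → 3 → 7 → 15 → 31 → 63 → 127

Answer: 127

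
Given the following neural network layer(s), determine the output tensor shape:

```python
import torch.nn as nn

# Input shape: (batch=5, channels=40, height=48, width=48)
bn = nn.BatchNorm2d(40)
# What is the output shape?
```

Input: (5, 40, 48, 48) -> Output: (5, 40, 48, 48)

Answer: (5, 40, 48, 48)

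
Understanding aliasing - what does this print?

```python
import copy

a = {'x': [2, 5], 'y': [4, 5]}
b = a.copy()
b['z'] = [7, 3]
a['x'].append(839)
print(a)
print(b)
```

Key concept: shallow copy of dict with mutable values.
Step by step:
`a = {'x': [2, 5], 'y': [4, 5]}` → a = {'x': [2, 5], 'y': [4, 5]}
`b = a.copy()` → b = {'x': [2, 5], 'y': [4, 5]}
`b['z'] = [7, 3]` → b = {'x': [2, 5], 'y': [4, 5], 'z': [7, 3]}
`a['x'].append(839)` → a = {'x': [2, 5, 839], 'y': [4, 5]}; b = {'x': [2, 5, 839], 'y': [4, 5], 'z': [7, 3]}
`print(a)` → prints {'x': [2, 5, 839], 'y': [4, 5]}
`print(b)` → prints {'x': [2, 5, 839], 'y': [4, 5], 'z': [7, 3]}

Answer:
{'x': [2, 5, 839], 'y': [4, 5]}
{'x': [2, 5, 839], 'y': [4, 5], 'z': [7, 3]}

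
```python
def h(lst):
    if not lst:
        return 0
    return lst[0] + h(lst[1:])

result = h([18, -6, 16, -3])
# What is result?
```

18 + (-6) + 16 + (-3) + 0 = 25

Answer: 25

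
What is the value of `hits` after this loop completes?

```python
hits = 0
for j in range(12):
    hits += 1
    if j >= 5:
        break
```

Loop breaks when j reaches 5, hits is 6
`hits` takes the values: 0 → 1 → 2 → 3 → 4 → 5 → 6

Answer: 6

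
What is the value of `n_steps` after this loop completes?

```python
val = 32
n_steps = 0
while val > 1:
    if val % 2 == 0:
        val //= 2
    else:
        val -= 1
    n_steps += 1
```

Steps to reduce 32 to 1
`n_steps` takes the values: 0 → 1 → 2 → 3 → 4 → 5

Answer: 5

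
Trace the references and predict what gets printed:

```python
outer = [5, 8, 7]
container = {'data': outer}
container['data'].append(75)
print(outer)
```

Key concept: dict holds reference to list.
Step by step:
`outer = [5, 8, 7]` → outer = [5, 8, 7]
`container = {'data': outer}` → container = {'data': [5, 8, 7]}
`container['data'].append(75)` → outer = [5, 8, 7, 75]; container = {'data': [5, 8, 7, 75]}
`print(outer)` → prints [5, 8, 7, 75]

Answer: [5, 8, 7, 75]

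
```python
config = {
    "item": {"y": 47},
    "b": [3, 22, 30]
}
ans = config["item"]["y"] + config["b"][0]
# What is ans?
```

Trace:
`config = { ...` → config = {'item': {'y': 47}, 'b': [3, 22, 30]}
`ans = config["item"]["y"] + config["b"][0]` → ans = 50
So ans = 50

Answer: 50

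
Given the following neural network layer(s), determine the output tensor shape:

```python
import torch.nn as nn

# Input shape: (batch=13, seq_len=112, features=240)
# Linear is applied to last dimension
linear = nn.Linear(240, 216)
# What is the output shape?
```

Input: (13, 112, 240) -> Output: (13, 112, 216)

Answer: (13, 112, 216)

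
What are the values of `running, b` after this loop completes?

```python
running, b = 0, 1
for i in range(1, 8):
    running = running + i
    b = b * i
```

Sum and factorial of 1 to 7
`running, b` takes the values: (0, 1) → (1, 1) → (3, 1) → (3, 2) → (6, 2) → (6, 6) → (10, 6) → (10, 24) → (15, 24) → (15, 120) → (21, 120) → (21, 720) → (28, 720) → (28, 5040)

Answer: 28, 5040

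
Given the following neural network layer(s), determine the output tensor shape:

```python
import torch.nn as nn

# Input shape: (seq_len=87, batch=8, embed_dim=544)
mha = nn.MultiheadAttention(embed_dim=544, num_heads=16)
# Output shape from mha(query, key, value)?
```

Input: (87, 8, 544) -> Output: (87, 8, 544)

Answer: (87, 8, 544)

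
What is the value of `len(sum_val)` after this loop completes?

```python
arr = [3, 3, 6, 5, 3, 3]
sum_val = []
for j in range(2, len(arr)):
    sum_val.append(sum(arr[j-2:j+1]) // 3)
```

Number of 3-element averages
`sum_val` takes the values: [] → [4] → [4, 4] → [4, 4, 4] → [4, 4, 4, 3]
So `len(sum_val)` = 4

Answer: 4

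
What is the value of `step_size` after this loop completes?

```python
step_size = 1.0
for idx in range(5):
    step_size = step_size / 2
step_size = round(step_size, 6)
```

Halving LR 5 times: 1 / 2^5
`step_size` takes the values: 1.0 → 0.5 → 0.25 → 0.125 → 0.0625 → 0.03125

Answer: 0.03125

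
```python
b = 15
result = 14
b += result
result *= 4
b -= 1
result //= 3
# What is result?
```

Trace:
`b = 15` → b = 15
`result = 14` → result = 14
`b += result` → b = 29
`result *= 4` → result = 56
`b -= 1` → b = 28
`result //= 3` → result = 18
So result = 18

Answer: 18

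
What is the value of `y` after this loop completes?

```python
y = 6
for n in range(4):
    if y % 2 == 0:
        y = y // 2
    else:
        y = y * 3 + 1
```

Collatz-style transformation from 6
`y` takes the values: 6 → 3 → 10 → 5 → 16

Answer: 16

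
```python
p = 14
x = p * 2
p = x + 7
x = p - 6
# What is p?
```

Trace:
`p = 14` → p = 14
`x = p * 2` → x = 28
`p = x + 7` → p = 35
`x = p - 6` → x = 29
So p = 35

Answer: 35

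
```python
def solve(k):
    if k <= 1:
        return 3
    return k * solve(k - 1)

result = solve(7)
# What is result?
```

solve(7) = 7 * 6 * 5 * 4 * 3 * 2 * 3 = 15120

Answer: 15120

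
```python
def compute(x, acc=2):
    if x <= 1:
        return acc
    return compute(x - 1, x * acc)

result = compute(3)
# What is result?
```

Accumulator trace (n, acc): (3, 2) -> (2, 6) -> (1, 12) -> return 12

Answer: 12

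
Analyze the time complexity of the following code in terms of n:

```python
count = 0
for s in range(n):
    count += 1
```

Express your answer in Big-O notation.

Each loop level contributes: n. Multiplying the contributions gives O(n).

Answer: O(n)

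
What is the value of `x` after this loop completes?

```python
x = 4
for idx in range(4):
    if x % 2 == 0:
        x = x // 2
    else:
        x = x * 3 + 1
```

Collatz-style transformation from 4
`x` takes the values: 4 → 2 → 1 → 4 → 2

Answer: 2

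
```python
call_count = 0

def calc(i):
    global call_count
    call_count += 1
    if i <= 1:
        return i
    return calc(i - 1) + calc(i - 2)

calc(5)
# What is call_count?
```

Calls(i) = 1 + Calls(i-1) + Calls(i-2); Calls(0)=Calls(1)=1. For i=5 this gives 15.

Answer: 15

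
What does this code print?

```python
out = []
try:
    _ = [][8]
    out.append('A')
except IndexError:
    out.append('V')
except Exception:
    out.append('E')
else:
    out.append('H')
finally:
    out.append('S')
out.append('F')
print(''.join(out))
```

Execution trace: 'V' (except IndexError) → 'S' (finally) → 'F' (after the try/except). Output: VSF

Answer: VSF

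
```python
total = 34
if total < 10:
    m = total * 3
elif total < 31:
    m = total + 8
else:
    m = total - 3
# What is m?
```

Trace:
`total = 34` → total = 34
`if total < 10: ...` → total < 10 is False, total < 31 is False, take else branch → m = 31
So m = 31

Answer: 31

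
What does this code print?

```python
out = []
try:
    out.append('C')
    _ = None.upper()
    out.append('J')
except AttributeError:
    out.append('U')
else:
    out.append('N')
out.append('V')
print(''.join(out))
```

Execution trace: 'C' (try body) → 'U' (except AttributeError) → 'V' (after the try/except). Output: CUV

Answer: CUV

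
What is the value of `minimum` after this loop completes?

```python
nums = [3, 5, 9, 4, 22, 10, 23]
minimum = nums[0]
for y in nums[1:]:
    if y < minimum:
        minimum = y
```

Minimum of [3, 5, 9, 4, 22, 10, 23]
`minimum` takes the values: 3

Answer: 3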